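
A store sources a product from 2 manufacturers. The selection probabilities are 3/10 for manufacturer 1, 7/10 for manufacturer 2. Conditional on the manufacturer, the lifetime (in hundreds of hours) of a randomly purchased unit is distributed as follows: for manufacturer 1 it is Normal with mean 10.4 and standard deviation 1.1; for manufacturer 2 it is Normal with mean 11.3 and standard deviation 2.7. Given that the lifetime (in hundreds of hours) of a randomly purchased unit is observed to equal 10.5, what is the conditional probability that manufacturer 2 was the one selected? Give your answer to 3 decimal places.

Likelihoods f(10.5 | ·): 1: 0.361179; 2: 0.141411.
Posterior ∝ prior × likelihood. Numerator for 2: 0.7·0.141411 = 0.0989876.
Normalizing constant: 0.3·0.361179 + 0.7·0.141411 = 0.207341.
P(2 | observation) = 0.0989876 / 0.207341 = 0.477414.

0.477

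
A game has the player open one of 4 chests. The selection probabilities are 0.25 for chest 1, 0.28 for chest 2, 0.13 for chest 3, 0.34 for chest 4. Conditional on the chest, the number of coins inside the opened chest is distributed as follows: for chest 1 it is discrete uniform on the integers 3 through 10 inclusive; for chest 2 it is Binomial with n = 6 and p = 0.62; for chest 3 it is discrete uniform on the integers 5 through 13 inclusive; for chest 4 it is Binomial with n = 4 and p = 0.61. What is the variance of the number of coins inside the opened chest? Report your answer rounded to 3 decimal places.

8.117

Per component, 1: μ=6.5, E[X²]=47.5; 2: μ=3.72, E[X²]=15.252; 3: μ=9, E[X²]=87.6667; 4: μ=2.44, E[X²]=6.9052.
E[X] = 0.25·6.5 + 0.28·3.72 + 0.13·9 + 0.34·2.44 = 4.6662.
E[X²] = 0.25·47.5 + 0.28·15.252 + 0.13·87.6667 + 0.34·6.9052 = 29.89.
Var(X) = E[X²] − (E[X])² = 29.89 − 21.7734 = 8.11657.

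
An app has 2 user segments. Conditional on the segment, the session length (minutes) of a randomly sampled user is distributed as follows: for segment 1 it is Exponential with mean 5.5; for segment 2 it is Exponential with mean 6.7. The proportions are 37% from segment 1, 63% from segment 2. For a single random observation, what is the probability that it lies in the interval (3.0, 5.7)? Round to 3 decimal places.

Conditional on each segment, P(3.0 < X < 5.7): 1: 0.224836; 2: 0.211961.
By total probability, P(3.0 < X < 5.7) = 0.37·0.224836 + 0.63·0.211961 = 0.216725.

0.217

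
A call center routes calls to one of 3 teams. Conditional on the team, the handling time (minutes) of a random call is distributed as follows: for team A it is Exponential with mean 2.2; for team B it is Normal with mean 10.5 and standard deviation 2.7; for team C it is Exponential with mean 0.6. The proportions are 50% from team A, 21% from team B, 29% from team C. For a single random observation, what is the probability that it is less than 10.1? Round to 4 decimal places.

Conditional on each team, P(X < 10.1): A: 0.989856; B: 0.441113; C: 1.
By total probability, P(X < 10.1) = 0.5·0.989856 + 0.21·0.441113 + 0.29·1 = 0.877562.

0.8776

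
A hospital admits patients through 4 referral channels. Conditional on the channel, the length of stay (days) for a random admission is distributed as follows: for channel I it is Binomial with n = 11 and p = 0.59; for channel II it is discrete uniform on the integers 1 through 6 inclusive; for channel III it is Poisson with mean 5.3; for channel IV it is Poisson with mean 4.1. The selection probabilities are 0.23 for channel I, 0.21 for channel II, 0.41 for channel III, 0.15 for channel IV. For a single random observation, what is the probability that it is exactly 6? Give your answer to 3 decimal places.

0.166

Conditional on each channel, P(X = 6): I: 0.225774; II: 0.166667; III: 0.15366; IV: 0.109336.
By total probability, P(X = 6) = 0.23·0.225774 + 0.21·0.166667 + 0.41·0.15366 + 0.15·0.109336 = 0.166329.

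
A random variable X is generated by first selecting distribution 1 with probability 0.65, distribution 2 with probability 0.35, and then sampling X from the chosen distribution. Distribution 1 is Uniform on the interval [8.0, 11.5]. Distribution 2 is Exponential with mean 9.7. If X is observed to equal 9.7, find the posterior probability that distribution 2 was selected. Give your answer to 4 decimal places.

Likelihoods f(9.7 | ·): 1: 0.285714; 2: 0.0379257.
Posterior ∝ prior × likelihood. Numerator for 2: 0.35·0.0379257 = 0.013274.
Normalizing constant: 0.65·0.285714 + 0.35·0.0379257 = 0.198988.
P(2 | observation) = 0.013274 / 0.198988 = 0.0667074.

0.0667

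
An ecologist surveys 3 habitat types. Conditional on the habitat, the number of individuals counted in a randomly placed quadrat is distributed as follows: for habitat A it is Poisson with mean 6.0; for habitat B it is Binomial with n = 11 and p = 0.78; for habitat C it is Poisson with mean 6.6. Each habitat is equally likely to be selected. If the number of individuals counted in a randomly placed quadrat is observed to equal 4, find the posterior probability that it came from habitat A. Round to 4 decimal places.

0.5476

Likelihoods P(X=4 | ·): A: 0.133853; B: 0.00304685; C: 0.107553.
Posterior ∝ prior × likelihood. Numerator for A: 0.333333·0.133853 = 0.0446175.
Normalizing constant: 0.333333·0.133853 + 0.333333·0.00304685 + 0.333333·0.107553 = 0.081484.
P(A | observation) = 0.0446175 / 0.081484 = 0.547562.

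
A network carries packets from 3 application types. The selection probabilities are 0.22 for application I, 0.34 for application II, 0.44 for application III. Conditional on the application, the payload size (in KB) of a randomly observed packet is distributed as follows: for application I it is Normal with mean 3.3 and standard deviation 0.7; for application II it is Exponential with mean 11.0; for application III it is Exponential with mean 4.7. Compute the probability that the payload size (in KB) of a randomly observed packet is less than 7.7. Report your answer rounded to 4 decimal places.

Conditional on each application, P(X < 7.7): I: 1; II: 0.503415; III: 0.805689.
By total probability, P(X < 7.7) = 0.22·1 + 0.34·0.503415 + 0.44·0.805689 = 0.745664.

0.7457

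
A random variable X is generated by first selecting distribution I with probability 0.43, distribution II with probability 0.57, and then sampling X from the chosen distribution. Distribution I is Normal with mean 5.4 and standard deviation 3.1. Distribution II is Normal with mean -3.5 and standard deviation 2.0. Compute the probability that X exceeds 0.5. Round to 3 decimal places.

Conditional on each component, P(X > 0.5): I: 0.94302; II: 0.0227501.
By total probability, P(X > 0.5) = 0.43·0.94302 + 0.57·0.0227501 = 0.418466.

0.418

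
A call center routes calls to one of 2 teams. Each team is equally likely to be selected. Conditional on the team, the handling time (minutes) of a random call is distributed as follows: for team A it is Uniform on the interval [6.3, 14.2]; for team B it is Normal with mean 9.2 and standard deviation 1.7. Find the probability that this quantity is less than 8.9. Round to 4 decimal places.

Conditional on each team, P(X < 8.9): A: 0.329114; B: 0.429962.
By total probability, P(X < 8.9) = 0.5·0.329114 + 0.5·0.429962 = 0.379538.

0.3795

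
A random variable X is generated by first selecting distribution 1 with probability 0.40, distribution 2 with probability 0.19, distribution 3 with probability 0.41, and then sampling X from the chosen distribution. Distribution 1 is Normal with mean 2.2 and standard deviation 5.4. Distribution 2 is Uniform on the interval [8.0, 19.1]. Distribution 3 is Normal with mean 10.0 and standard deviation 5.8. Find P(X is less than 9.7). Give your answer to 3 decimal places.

Conditional on each component, P(X < 9.7): 1: 0.917567; 2: 0.153153; 3: 0.479374.
By total probability, P(X < 9.7) = 0.4·0.917567 + 0.19·0.153153 + 0.41·0.479374 = 0.592669.

0.593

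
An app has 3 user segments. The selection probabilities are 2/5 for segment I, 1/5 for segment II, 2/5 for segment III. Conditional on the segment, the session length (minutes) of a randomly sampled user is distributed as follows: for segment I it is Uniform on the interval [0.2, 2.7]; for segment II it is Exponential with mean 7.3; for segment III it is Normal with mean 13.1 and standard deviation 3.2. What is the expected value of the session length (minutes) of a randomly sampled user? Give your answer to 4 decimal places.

Component means — I: 1.45; II: 7.3; III: 13.1.
E[X] = 0.4·1.45 + 0.2·7.3 + 0.4·13.1 = 7.28.

7.2800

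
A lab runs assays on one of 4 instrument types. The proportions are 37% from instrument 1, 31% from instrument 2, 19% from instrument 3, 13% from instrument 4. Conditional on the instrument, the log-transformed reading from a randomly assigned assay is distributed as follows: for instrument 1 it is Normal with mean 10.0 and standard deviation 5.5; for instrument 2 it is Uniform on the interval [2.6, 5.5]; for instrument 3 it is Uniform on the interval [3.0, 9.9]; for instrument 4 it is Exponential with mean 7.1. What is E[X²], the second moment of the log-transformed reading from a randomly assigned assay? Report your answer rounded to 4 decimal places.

75.2594

For each component E[X²] = Var + (mean)², giving 1: 130.25; 2: 17.1033; 3: 45.57; 4: 100.82.
Overall E[X²] = 0.37·130.25 + 0.31·17.1033 + 0.19·45.57 + 0.13·100.82 = 75.2594.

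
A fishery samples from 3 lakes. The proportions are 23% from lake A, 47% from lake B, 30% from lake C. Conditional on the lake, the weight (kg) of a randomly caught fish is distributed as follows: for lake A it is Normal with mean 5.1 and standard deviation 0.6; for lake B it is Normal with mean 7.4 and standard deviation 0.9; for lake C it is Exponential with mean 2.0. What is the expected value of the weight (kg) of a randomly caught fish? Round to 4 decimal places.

5.2510

Component means — A: 5.1; B: 7.4; C: 2.
E[X] = 0.23·5.1 + 0.47·7.4 + 0.3·2 = 5.251.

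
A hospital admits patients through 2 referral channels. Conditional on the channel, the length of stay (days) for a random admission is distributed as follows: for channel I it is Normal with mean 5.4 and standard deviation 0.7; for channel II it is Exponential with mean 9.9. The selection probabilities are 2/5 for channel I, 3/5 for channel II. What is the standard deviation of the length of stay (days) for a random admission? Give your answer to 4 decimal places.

7.9914

Per component, I: μ=5.4, E[X²]=29.65; II: μ=9.9, E[X²]=196.02.
E[X] = 0.4·5.4 + 0.6·9.9 = 8.1.
E[X²] = 0.4·29.65 + 0.6·196.02 = 129.472.
Var(X) = E[X²] − (E[X])² = 129.472 − 65.61 = 63.862.
SD(X) = √63.862 = 7.99137.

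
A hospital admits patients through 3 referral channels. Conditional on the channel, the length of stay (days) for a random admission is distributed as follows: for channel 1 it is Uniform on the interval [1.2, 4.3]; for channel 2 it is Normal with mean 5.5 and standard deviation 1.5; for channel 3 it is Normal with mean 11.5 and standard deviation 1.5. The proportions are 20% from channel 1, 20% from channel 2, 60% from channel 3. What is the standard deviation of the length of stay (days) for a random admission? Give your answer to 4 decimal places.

3.9712

Per component, 1: μ=2.75, E[X²]=8.36333; 2: μ=5.5, E[X²]=32.5; 3: μ=11.5, E[X²]=134.5.
E[X] = 0.2·2.75 + 0.2·5.5 + 0.6·11.5 = 8.55.
E[X²] = 0.2·8.36333 + 0.2·32.5 + 0.6·134.5 = 88.8727.
Var(X) = E[X²] − (E[X])² = 88.8727 − 73.1025 = 15.7702.
SD(X) = √15.7702 = 3.97117.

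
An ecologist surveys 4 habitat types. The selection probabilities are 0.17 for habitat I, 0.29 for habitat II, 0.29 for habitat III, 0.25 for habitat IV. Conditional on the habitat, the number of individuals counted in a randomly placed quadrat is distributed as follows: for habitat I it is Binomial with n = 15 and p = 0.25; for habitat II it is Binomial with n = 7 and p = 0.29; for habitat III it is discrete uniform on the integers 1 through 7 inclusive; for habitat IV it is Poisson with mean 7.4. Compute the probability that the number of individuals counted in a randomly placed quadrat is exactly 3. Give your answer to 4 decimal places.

Conditional on each habitat, P(X = 3): I: 0.225199; II: 0.216918; III: 0.142857; IV: 0.0412824.
By total probability, P(X = 3) = 0.17·0.225199 + 0.29·0.216918 + 0.29·0.142857 + 0.25·0.0412824 = 0.152939.

0.1529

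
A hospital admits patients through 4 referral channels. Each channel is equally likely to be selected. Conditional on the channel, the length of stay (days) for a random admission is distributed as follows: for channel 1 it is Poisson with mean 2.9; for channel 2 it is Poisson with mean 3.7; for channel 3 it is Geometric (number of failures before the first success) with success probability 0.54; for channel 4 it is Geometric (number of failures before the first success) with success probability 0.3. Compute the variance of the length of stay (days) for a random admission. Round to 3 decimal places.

5.072

Per component, 1: μ=2.9, E[X²]=11.31; 2: μ=3.7, E[X²]=17.39; 3: μ=0.851852, E[X²]=2.30316; 4: μ=2.33333, E[X²]=13.2222.
E[X] = 0.25·2.9 + 0.25·3.7 + 0.25·0.851852 + 0.25·2.33333 = 2.4463.
E[X²] = 0.25·11.31 + 0.25·17.39 + 0.25·2.30316 + 0.25·13.2222 = 11.0563.
Var(X) = E[X²] − (E[X])² = 11.0563 − 5.98437 = 5.07198.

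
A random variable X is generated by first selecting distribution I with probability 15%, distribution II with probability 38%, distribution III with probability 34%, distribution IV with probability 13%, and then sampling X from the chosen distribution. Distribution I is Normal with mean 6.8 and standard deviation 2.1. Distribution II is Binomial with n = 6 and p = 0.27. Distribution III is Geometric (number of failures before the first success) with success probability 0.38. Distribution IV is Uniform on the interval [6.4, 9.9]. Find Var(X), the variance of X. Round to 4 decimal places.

Per component, I: μ=6.8, E[X²]=50.65; II: μ=1.62, E[X²]=3.807; III: μ=1.63158, E[X²]=6.95568; IV: μ=8.15, E[X²]=67.4433.
E[X] = 0.15·6.8 + 0.38·1.62 + 0.34·1.63158 + 0.13·8.15 = 3.24984.
E[X²] = 0.15·50.65 + 0.38·3.807 + 0.34·6.95568 + 0.13·67.4433 = 20.1767.
Var(X) = E[X²] − (E[X])² = 20.1767 − 10.5614 = 9.61528.

9.6153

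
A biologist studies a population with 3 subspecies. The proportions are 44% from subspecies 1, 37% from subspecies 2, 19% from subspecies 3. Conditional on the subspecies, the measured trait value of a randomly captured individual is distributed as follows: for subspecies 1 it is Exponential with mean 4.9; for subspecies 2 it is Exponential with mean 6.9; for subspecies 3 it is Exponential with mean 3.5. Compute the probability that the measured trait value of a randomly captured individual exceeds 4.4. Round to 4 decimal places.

0.4289

Conditional on each subspecies, P(X > 4.4): 1: 0.4074; 2: 0.528517; 3: 0.284466.
By total probability, P(X > 4.4) = 0.44·0.4074 + 0.37·0.528517 + 0.19·0.284466 = 0.428856.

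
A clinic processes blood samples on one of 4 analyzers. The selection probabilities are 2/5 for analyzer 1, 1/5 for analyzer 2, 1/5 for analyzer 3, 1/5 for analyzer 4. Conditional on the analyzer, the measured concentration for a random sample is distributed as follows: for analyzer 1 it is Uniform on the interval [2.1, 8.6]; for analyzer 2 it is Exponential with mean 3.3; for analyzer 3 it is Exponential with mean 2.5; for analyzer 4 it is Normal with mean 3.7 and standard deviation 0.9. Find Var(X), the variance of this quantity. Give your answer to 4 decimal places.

6.2917

Per component, 1: μ=5.35, E[X²]=32.1433; 2: μ=3.3, E[X²]=21.78; 3: μ=2.5, E[X²]=12.5; 4: μ=3.7, E[X²]=14.5.
E[X] = 0.4·5.35 + 0.2·3.3 + 0.2·2.5 + 0.2·3.7 = 4.04.
E[X²] = 0.4·32.1433 + 0.2·21.78 + 0.2·12.5 + 0.2·14.5 = 22.6133.
Var(X) = E[X²] − (E[X])² = 22.6133 − 16.3216 = 6.29173.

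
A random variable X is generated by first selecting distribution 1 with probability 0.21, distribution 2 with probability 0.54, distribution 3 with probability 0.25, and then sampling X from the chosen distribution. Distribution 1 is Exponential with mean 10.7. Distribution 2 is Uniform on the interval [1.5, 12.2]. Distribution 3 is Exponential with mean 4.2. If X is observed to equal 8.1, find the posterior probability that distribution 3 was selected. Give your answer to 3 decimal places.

Likelihoods f(8.1 | ·): 1: 0.0438381; 2: 0.0934579; 3: 0.0346085.
Posterior ∝ prior × likelihood. Numerator for 3: 0.25·0.0346085 = 0.00865213.
Normalizing constant: 0.21·0.0438381 + 0.54·0.0934579 + 0.25·0.0346085 = 0.0683254.
P(3 | observation) = 0.00865213 / 0.0683254 = 0.126631.

0.127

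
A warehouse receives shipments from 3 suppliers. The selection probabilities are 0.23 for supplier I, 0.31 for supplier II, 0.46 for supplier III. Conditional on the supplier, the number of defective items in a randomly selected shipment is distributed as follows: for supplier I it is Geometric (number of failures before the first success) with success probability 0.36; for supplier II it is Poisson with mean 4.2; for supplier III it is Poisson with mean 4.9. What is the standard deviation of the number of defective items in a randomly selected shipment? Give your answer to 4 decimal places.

Per component, I: μ=1.77778, E[X²]=8.09877; II: μ=4.2, E[X²]=21.84; III: μ=4.9, E[X²]=28.91.
E[X] = 0.23·1.77778 + 0.31·4.2 + 0.46·4.9 = 3.96489.
E[X²] = 0.23·8.09877 + 0.31·21.84 + 0.46·28.91 = 21.9317.
Var(X) = E[X²] − (E[X])² = 21.9317 − 15.7203 = 6.21137.
SD(X) = √6.21137 = 2.49226.

2.4923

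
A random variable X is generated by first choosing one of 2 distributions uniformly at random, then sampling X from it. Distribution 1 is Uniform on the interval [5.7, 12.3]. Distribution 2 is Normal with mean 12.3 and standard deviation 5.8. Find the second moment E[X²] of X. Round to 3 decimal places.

134.780

For each component E[X²] = Var + (mean)², giving 1: 84.63; 2: 184.93.
Overall E[X²] = 0.5·84.63 + 0.5·184.93 = 134.78.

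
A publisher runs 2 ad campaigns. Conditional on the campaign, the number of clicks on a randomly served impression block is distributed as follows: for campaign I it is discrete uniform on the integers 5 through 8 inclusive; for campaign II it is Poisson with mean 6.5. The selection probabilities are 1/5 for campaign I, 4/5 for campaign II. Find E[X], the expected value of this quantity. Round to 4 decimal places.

6.5000

Component means — I: 6.5; II: 6.5.
E[X] = 0.2·6.5 + 0.8·6.5 = 6.5.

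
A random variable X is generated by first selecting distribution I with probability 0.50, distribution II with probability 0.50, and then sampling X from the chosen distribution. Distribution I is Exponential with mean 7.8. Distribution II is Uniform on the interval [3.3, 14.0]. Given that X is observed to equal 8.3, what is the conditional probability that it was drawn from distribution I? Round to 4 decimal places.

Likelihoods f(8.3 | ·): I: 0.0442356; II: 0.0934579.
Posterior ∝ prior × likelihood. Numerator for I: 0.5·0.0442356 = 0.0221178.
Normalizing constant: 0.5·0.0442356 + 0.5·0.0934579 = 0.0688468.
P(I | observation) = 0.0221178 / 0.0688468 = 0.321261.

0.3213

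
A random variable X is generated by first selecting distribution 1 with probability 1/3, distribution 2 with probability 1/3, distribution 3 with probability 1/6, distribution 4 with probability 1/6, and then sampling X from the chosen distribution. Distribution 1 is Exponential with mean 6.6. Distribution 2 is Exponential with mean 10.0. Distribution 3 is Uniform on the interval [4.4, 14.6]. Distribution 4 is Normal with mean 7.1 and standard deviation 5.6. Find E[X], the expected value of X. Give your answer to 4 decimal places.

Component means — 1: 6.6; 2: 10; 3: 9.5; 4: 7.1.
E[X] = 0.333333·6.6 + 0.333333·10 + 0.166667·9.5 + 0.166667·7.1 = 8.3.

8.3000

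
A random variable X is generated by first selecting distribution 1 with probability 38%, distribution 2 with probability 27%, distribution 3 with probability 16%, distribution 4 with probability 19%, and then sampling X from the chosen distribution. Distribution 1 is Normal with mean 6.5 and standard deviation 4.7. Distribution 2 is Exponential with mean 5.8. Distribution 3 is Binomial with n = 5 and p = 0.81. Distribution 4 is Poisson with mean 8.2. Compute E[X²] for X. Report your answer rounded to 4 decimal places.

For each component E[X²] = Var + (mean)², giving 1: 64.34; 2: 67.28; 3: 17.172; 4: 75.44.
Overall E[X²] = 0.38·64.34 + 0.27·67.28 + 0.16·17.172 + 0.19·75.44 = 59.6959.

59.6959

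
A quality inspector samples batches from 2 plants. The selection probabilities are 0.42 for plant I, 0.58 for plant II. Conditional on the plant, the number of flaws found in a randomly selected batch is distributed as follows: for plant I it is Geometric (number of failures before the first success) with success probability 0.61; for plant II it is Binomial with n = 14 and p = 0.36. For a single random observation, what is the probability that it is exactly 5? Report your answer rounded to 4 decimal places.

0.1288

Conditional on each plant, P(X = 5): I: 0.00550368; II: 0.21807.
By total probability, P(X = 5) = 0.42·0.00550368 + 0.58·0.21807 = 0.128792.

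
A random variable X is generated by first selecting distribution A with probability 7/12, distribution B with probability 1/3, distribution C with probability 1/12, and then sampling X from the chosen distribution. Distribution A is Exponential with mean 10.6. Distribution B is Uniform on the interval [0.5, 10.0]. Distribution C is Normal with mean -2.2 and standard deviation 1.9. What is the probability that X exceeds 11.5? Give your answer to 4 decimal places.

0.1971

Conditional on each component, P(X > 11.5): A: 0.337934; B: 0; C: 2.78666e-13.
By total probability, P(X > 11.5) = 0.583333·0.337934 + 0.333333·0 + 0.0833333·2.78666e-13 = 0.197128.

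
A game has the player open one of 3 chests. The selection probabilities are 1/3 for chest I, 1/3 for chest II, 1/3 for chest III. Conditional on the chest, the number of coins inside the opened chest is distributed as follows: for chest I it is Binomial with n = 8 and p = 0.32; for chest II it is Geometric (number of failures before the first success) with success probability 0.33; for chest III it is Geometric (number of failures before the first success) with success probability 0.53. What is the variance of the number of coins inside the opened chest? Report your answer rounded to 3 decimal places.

3.676

Per component, I: μ=2.56, E[X²]=8.2944; II: μ=2.0303, E[X²]=10.2746; III: μ=0.886792, E[X²]=2.45959.
E[X] = 0.333333·2.56 + 0.333333·2.0303 + 0.333333·0.886792 = 1.8257.
E[X²] = 0.333333·8.2944 + 0.333333·10.2746 + 0.333333·2.45959 = 7.00952.
Var(X) = E[X²] − (E[X])² = 7.00952 − 3.33317 = 3.67634.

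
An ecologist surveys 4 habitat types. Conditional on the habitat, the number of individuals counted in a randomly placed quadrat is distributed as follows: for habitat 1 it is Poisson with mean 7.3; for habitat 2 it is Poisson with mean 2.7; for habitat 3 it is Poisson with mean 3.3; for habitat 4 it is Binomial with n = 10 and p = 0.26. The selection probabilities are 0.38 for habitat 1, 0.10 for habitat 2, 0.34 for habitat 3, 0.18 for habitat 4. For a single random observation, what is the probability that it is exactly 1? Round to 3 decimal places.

0.093

Conditional on each habitat, P(X = 1): 1: 0.00493143; 2: 0.181455; 3: 0.121714; 4: 0.173005.
By total probability, P(X = 1) = 0.38·0.00493143 + 0.1·0.181455 + 0.34·0.121714 + 0.18·0.173005 = 0.0925433.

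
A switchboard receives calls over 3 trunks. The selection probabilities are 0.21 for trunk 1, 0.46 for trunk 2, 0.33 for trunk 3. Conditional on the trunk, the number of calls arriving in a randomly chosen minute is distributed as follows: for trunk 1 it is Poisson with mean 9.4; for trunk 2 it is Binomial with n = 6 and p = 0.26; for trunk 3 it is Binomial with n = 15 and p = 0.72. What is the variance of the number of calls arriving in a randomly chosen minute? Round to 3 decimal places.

22.537

Per component, 1: μ=9.4, E[X²]=97.76; 2: μ=1.56, E[X²]=3.588; 3: μ=10.8, E[X²]=119.664.
E[X] = 0.21·9.4 + 0.46·1.56 + 0.33·10.8 = 6.2556.
E[X²] = 0.21·97.76 + 0.46·3.588 + 0.33·119.664 = 61.6692.
Var(X) = E[X²] − (E[X])² = 61.6692 − 39.1325 = 22.5367.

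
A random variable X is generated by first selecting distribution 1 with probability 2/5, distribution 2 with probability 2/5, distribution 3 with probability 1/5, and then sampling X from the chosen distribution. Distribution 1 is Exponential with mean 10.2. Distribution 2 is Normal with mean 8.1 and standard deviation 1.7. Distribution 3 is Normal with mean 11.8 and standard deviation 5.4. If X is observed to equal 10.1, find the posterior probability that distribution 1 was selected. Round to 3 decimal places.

Likelihoods f(10.1 | ·): 1: 0.0364219; 2: 0.117466; 3: 0.0703065.
Posterior ∝ prior × likelihood. Numerator for 1: 0.4·0.0364219 = 0.0145688.
Normalizing constant: 0.4·0.0364219 + 0.4·0.117466 + 0.2·0.0703065 = 0.0756164.
P(1 | observation) = 0.0145688 / 0.0756164 = 0.192667.

0.193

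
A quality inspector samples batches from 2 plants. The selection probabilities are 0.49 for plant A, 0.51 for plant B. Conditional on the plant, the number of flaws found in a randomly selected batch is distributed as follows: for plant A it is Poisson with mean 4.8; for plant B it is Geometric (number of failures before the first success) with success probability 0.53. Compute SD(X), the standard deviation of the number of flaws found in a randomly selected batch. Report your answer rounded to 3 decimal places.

2.652

Per component, A: μ=4.8, E[X²]=27.84; B: μ=0.886792, E[X²]=2.45959.
E[X] = 0.49·4.8 + 0.51·0.886792 = 2.80426.
E[X²] = 0.49·27.84 + 0.51·2.45959 = 14.896.
Var(X) = E[X²] − (E[X])² = 14.896 − 7.8639 = 7.0321.
SD(X) = √7.0321 = 2.65181.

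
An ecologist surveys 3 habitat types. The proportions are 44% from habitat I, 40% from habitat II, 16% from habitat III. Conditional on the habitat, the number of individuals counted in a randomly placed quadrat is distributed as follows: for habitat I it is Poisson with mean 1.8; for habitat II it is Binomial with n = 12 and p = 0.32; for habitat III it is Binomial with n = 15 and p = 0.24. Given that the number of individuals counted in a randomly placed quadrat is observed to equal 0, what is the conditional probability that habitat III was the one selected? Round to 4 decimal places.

Likelihoods P(X=0 | ·): I: 0.165299; II: 0.00977478; III: 0.0163006.
Posterior ∝ prior × likelihood. Numerator for III: 0.16·0.0163006 = 0.0026081.
Normalizing constant: 0.44·0.165299 + 0.4·0.00977478 + 0.16·0.0163006 = 0.0792495.
P(III | observation) = 0.0026081 / 0.0792495 = 0.03291.

0.0329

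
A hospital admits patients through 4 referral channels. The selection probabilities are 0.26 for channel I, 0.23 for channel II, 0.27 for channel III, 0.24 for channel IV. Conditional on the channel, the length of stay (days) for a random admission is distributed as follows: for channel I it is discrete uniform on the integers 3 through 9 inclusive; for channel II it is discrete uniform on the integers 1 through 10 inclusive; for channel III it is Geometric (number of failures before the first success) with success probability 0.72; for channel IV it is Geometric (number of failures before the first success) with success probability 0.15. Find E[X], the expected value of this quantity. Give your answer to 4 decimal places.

Component means — I: 6; II: 5.5; III: 0.388889; IV: 5.66667.
E[X] = 0.26·6 + 0.23·5.5 + 0.27·0.388889 + 0.24·5.66667 = 4.29.

4.2900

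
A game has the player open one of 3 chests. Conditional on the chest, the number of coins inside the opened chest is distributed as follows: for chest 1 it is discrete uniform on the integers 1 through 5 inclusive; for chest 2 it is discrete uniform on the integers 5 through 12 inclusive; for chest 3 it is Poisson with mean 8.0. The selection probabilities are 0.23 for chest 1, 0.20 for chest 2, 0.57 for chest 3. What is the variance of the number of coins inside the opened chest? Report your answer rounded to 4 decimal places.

10.7675

Per component, 1: μ=3, E[X²]=11; 2: μ=8.5, E[X²]=77.5; 3: μ=8, E[X²]=72.
E[X] = 0.23·3 + 0.2·8.5 + 0.57·8 = 6.95.
E[X²] = 0.23·11 + 0.2·77.5 + 0.57·72 = 59.07.
Var(X) = E[X²] − (E[X])² = 59.07 − 48.3025 = 10.7675.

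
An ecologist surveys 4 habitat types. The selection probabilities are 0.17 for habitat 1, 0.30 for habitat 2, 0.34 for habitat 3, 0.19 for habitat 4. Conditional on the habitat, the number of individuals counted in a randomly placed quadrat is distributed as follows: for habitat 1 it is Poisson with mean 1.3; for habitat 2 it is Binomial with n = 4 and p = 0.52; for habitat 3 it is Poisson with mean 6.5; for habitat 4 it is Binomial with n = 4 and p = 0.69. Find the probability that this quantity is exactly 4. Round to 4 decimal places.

Conditional on each habitat, P(X = 4): 1: 0.0324324; 2: 0.0731162; 3: 0.111822; 4: 0.226671.
By total probability, P(X = 4) = 0.17·0.0324324 + 0.3·0.0731162 + 0.34·0.111822 + 0.19·0.226671 = 0.108535.

0.1085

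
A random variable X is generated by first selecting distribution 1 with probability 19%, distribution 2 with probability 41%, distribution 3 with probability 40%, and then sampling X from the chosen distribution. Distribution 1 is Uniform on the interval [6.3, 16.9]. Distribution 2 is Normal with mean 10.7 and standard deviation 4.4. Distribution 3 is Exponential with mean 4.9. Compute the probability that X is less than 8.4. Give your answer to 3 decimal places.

Conditional on each component, P(X < 8.4): 1: 0.198113; 2: 0.300582; 3: 0.819908.
By total probability, P(X < 8.4) = 0.19·0.198113 + 0.41·0.300582 + 0.4·0.819908 = 0.488843.

0.489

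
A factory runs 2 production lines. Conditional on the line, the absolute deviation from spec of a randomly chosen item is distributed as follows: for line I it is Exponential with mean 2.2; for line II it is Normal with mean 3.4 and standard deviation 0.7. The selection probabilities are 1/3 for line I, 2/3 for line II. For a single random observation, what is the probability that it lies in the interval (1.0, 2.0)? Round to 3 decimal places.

0.092

Conditional on each line, P(1.0 < X < 2.0): I: 0.231846; II: 0.0224467.
By total probability, P(1.0 < X < 2.0) = 0.333333·0.231846 + 0.666667·0.0224467 = 0.0922465.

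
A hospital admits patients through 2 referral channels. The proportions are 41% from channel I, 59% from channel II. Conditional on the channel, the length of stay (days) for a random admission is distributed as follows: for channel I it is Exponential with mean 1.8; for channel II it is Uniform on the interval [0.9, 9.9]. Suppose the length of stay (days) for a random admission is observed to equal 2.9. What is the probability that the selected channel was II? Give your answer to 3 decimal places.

Likelihoods f(2.9 | ·): I: 0.110925; II: 0.111111.
Posterior ∝ prior × likelihood. Numerator for II: 0.59·0.111111 = 0.0655556.
Normalizing constant: 0.41·0.110925 + 0.59·0.111111 = 0.111035.
P(II | observation) = 0.0655556 / 0.111035 = 0.590405.

0.590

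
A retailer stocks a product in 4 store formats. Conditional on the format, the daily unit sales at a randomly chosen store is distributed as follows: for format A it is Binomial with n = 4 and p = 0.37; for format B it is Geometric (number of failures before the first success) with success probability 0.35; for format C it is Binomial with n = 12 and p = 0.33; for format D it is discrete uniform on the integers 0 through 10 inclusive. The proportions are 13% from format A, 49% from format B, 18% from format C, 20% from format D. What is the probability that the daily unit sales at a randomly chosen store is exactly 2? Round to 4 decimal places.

0.1566

Conditional on each format, P(X = 2): A: 0.326014; B: 0.147875; C: 0.131015; D: 0.0909091.
By total probability, P(X = 2) = 0.13·0.326014 + 0.49·0.147875 + 0.18·0.131015 + 0.2·0.0909091 = 0.156605.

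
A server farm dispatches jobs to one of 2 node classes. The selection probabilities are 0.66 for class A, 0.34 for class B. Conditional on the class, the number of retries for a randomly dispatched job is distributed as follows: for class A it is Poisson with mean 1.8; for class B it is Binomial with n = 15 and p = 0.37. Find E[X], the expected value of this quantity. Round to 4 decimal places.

Component means — A: 1.8; B: 5.55.
E[X] = 0.66·1.8 + 0.34·5.55 = 3.075.

3.0750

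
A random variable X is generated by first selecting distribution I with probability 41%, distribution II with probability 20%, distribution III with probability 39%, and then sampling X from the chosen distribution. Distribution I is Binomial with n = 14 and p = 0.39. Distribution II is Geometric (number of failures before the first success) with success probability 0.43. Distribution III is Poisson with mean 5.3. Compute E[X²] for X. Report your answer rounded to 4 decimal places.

For each component E[X²] = Var + (mean)², giving I: 33.1422; II: 4.83991; III: 33.39.
Overall E[X²] = 0.41·33.1422 + 0.2·4.83991 + 0.39·33.39 = 27.5784.

27.5784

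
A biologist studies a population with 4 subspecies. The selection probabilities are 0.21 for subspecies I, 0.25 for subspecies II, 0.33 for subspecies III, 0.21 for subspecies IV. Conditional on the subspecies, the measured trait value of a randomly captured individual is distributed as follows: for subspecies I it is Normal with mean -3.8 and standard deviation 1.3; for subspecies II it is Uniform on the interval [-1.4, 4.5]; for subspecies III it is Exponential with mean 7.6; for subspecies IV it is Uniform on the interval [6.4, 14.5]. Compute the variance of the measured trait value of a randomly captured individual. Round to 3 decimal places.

48.494

Per component, I: μ=-3.8, E[X²]=16.13; II: μ=1.55, E[X²]=5.30333; III: μ=7.6, E[X²]=115.52; IV: μ=10.45, E[X²]=114.67.
E[X] = 0.21·-3.8 + 0.25·1.55 + 0.33·7.6 + 0.21·10.45 = 4.292.
E[X²] = 0.21·16.13 + 0.25·5.30333 + 0.33·115.52 + 0.21·114.67 = 66.9154.
Var(X) = E[X²] − (E[X])² = 66.9154 − 18.4213 = 48.4942.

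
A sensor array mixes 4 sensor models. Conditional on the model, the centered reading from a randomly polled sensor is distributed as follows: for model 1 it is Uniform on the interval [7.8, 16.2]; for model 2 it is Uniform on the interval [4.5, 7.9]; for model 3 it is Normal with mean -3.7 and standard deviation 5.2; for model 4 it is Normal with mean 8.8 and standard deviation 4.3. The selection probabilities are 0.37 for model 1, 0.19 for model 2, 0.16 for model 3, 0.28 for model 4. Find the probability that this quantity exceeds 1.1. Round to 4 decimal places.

0.8582

Conditional on each model, P(X > 1.1): 1: 1; 2: 1; 3: 0.177984; 4: 0.963329.
By total probability, P(X > 1.1) = 0.37·1 + 0.19·1 + 0.16·0.177984 + 0.28·0.963329 = 0.85821.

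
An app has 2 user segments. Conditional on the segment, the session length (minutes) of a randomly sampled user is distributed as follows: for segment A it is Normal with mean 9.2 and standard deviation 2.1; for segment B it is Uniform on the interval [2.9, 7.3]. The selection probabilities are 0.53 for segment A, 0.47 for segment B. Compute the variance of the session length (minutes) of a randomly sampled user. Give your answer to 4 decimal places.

Per component, A: μ=9.2, E[X²]=89.05; B: μ=5.1, E[X²]=27.6233.
E[X] = 0.53·9.2 + 0.47·5.1 = 7.273.
E[X²] = 0.53·89.05 + 0.47·27.6233 = 60.1795.
Var(X) = E[X²] − (E[X])² = 60.1795 − 52.8965 = 7.28294.

7.2829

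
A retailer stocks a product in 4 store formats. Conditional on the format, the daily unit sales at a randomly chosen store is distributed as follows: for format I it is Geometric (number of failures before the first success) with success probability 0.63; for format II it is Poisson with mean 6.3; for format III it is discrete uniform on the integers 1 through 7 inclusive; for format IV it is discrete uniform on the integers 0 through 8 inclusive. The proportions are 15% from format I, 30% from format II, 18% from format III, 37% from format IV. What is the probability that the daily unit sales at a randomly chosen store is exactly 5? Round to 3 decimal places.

0.113

Conditional on each format, P(X = 5): I: 0.00436867; II: 0.151868; III: 0.142857; IV: 0.111111.
By total probability, P(X = 5) = 0.15·0.00436867 + 0.3·0.151868 + 0.18·0.142857 + 0.37·0.111111 = 0.113041.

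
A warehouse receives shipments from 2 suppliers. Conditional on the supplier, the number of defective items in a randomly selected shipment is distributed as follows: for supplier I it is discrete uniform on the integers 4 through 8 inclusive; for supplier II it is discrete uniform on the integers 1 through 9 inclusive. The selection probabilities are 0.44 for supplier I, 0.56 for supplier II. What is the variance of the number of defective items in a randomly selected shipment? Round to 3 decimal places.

Per component, I: μ=6, E[X²]=38; II: μ=5, E[X²]=31.6667.
E[X] = 0.44·6 + 0.56·5 = 5.44.
E[X²] = 0.44·38 + 0.56·31.6667 = 34.4533.
Var(X) = E[X²] − (E[X])² = 34.4533 − 29.5936 = 4.85973.

4.860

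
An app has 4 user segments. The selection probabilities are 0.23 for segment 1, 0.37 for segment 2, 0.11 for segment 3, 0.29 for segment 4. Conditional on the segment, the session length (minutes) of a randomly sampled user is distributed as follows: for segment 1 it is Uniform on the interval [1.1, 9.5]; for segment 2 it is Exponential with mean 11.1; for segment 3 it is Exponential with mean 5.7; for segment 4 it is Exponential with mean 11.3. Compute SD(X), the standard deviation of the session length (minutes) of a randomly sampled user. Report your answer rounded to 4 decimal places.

9.7470

Per component, 1: μ=5.3, E[X²]=33.97; 2: μ=11.1, E[X²]=246.42; 3: μ=5.7, E[X²]=64.98; 4: μ=11.3, E[X²]=255.38.
E[X] = 0.23·5.3 + 0.37·11.1 + 0.11·5.7 + 0.29·11.3 = 9.23.
E[X²] = 0.23·33.97 + 0.37·246.42 + 0.11·64.98 + 0.29·255.38 = 180.197.
Var(X) = E[X²] − (E[X])² = 180.197 − 85.1929 = 95.0036.
SD(X) = √95.0036 = 9.74698.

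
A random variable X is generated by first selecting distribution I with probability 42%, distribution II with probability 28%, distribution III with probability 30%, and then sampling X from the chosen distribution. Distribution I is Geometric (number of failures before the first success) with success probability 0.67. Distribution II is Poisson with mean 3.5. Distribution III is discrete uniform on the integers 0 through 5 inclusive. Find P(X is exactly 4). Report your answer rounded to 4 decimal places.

Conditional on each component, P(X = 4): I: 0.00794567; II: 0.188812; III: 0.166667.
By total probability, P(X = 4) = 0.42·0.00794567 + 0.28·0.188812 + 0.3·0.166667 = 0.106205.

0.1062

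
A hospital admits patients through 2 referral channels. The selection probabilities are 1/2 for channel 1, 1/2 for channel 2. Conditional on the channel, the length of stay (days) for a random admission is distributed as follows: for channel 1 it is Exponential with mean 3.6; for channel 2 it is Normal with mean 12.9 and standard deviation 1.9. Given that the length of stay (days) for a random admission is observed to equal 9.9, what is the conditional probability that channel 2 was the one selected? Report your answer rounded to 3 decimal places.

0.773

Likelihoods f(9.9 | ·): 1: 0.0177577; 2: 0.060366.
Posterior ∝ prior × likelihood. Numerator for 2: 0.5·0.060366 = 0.030183.
Normalizing constant: 0.5·0.0177577 + 0.5·0.060366 = 0.0390619.
P(2 | observation) = 0.030183 / 0.0390619 = 0.772697.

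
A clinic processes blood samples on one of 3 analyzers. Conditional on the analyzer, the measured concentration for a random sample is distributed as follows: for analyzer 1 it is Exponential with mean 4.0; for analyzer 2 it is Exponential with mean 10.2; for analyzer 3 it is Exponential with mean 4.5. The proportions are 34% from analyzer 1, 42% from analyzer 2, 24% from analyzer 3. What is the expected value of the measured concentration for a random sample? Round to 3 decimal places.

Component means — 1: 4; 2: 10.2; 3: 4.5.
E[X] = 0.34·4 + 0.42·10.2 + 0.24·4.5 = 6.724.

6.724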